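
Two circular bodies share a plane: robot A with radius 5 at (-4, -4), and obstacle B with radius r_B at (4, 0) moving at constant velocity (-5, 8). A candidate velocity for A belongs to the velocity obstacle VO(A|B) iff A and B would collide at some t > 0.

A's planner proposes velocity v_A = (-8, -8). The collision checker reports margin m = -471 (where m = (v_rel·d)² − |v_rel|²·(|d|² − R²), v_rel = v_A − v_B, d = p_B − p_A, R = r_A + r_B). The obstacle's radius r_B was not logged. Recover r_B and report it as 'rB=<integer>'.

m = -471
d = (8, 4);  v_rel = (-3, -16),  |v_rel|² = 265
v_rel×d = (-3)·(4) − (-16)·(8) = 116
since m = R²·265 − 116²:  R² = (13456 + -471) / 265 = 49
R = √49 = 7  ⇒  r_B = 7 − 5 = 2

rB=2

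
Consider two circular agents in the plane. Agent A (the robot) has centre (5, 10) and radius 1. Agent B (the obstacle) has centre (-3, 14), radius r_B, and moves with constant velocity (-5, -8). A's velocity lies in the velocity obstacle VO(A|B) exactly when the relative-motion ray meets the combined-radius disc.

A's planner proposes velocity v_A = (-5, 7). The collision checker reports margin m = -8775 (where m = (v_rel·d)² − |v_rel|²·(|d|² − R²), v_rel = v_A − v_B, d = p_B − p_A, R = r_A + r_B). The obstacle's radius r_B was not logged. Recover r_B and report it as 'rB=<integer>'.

m = -8775
d = (-8, 4);  v_rel = (0, 15),  |v_rel|² = 225
v_rel×d = (0)·(4) − (15)·(-8) = 120
since m = R²·225 − 120²:  R² = (14400 + -8775) / 225 = 25
R = √25 = 5  ⇒  r_B = 5 − 1 = 4

rB=4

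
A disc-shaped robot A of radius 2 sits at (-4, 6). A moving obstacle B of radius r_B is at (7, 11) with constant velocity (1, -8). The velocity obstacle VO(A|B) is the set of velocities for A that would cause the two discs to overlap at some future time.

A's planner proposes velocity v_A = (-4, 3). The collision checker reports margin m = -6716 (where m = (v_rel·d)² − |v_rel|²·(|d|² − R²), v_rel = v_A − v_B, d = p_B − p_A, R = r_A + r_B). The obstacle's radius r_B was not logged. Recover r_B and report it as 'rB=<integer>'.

m = -6716
d = (11, 5);  v_rel = (-5, 11),  |v_rel|² = 146
v_rel×d = (-5)·(5) − (11)·(11) = -146
since m = R²·146 − (-146)²:  R² = (21316 + -6716) / 146 = 100
R = √100 = 10  ⇒  r_B = 10 − 2 = 8

rB=8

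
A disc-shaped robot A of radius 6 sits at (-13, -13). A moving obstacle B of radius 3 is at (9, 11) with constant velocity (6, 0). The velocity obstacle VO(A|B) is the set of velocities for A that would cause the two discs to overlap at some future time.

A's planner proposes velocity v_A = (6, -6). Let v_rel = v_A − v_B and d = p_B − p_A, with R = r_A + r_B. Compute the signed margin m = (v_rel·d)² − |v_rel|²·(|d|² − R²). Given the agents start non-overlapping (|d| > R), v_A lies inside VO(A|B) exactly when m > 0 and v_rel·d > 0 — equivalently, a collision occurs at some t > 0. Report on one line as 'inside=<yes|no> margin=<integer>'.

d = (22, 24),  |d|² = 1060;  R = 6+3 = 9,  c = 1060−9² = 979
v_rel = (0, -6),  |v_rel|² = 36;  v_rel·d = (0)·(22) + (-6)·(24) = -144
36·t² + 288·t + 979 = 0  ⇒  m = (-144)² − 36·979 = -14508
m = -14508 < 0,  v_rel·d = -144 < 0  ⇒  outside

inside=no margin=-14508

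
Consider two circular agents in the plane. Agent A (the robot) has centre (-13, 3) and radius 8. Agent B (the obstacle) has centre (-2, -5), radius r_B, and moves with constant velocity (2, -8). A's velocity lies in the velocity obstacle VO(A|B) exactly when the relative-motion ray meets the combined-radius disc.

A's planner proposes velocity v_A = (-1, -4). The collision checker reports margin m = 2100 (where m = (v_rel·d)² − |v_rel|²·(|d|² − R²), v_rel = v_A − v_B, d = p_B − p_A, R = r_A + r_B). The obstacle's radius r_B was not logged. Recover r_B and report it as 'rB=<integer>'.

m = 2100
d = (11, -8);  v_rel = (-3, 4),  |v_rel|² = 25
v_rel×d = (-3)·(-8) − (4)·(11) = -20
since m = R²·25 − (-20)²:  R² = (400 + 2100) / 25 = 100
R = √100 = 10  ⇒  r_B = 10 − 8 = 2

rB=2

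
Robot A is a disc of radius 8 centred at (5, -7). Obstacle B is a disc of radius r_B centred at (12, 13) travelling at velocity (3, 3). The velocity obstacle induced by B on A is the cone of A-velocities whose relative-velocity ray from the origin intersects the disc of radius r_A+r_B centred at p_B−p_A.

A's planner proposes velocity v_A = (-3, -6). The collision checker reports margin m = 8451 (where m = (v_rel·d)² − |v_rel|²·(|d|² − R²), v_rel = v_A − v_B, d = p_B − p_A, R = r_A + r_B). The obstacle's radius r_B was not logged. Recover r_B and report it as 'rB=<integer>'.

m = 8451
d = (7, 20);  v_rel = (-6, -9),  |v_rel|² = 117
v_rel×d = (-6)·(20) − (-9)·(7) = -57
since m = R²·117 − (-57)²:  R² = (3249 + 8451) / 117 = 100
R = √100 = 10  ⇒  r_B = 10 − 8 = 2

rB=2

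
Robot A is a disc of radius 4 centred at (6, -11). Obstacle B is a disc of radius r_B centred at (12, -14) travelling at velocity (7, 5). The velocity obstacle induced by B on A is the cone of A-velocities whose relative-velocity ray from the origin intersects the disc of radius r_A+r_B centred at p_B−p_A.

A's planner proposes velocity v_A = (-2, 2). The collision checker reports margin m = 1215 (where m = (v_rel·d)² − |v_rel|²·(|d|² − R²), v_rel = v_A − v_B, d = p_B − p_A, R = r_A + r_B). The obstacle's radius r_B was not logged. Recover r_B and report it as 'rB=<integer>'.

m = 1215
d = (6, -3);  v_rel = (-9, -3),  |v_rel|² = 90
v_rel×d = (-9)·(-3) − (-3)·(6) = 45
since m = R²·90 − 45²:  R² = (2025 + 1215) / 90 = 36
R = √36 = 6  ⇒  r_B = 6 − 4 = 2

rB=2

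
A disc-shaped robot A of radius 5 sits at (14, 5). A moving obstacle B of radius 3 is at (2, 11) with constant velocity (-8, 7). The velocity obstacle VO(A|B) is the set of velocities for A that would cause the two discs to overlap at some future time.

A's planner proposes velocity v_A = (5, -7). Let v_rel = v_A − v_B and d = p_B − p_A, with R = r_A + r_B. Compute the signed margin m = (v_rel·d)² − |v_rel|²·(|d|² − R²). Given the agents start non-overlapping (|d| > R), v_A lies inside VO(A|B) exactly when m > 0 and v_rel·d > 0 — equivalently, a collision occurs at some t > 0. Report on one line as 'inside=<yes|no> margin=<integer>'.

d = (-12, 6),  |d|² = 180;  R = 5+3 = 8,  c = 180−8² = 116
v_rel = (13, -14),  |v_rel|² = 365;  v_rel·d = (13)·(-12) + (-14)·(6) = -240
365·t² + 480·t + 116 = 0  ⇒  m = (-240)² − 365·116 = 15260
m = 15260 > 0,  v_rel·d = -240 < 0  ⇒  outside

inside=no margin=15260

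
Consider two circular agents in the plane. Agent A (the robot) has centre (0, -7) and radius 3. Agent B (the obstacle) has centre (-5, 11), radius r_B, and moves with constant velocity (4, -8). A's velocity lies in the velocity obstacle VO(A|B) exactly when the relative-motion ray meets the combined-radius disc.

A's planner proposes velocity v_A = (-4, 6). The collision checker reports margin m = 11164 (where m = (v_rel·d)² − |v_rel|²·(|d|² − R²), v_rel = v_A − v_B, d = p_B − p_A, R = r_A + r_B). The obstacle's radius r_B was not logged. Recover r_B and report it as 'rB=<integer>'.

m = 11164
d = (-5, 18);  v_rel = (-8, 14),  |v_rel|² = 260
v_rel×d = (-8)·(18) − (14)·(-5) = -74
since m = R²·260 − (-74)²:  R² = (5476 + 11164) / 260 = 64
R = √64 = 8  ⇒  r_B = 8 − 3 = 5

rB=5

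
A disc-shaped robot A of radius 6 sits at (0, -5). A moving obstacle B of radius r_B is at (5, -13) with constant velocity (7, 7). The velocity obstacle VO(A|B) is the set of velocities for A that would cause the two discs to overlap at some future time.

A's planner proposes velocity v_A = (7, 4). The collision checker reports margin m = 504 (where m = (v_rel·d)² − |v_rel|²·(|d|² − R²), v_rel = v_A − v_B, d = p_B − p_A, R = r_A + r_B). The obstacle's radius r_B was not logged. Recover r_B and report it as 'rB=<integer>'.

m = 504
d = (5, -8);  v_rel = (0, -3),  |v_rel|² = 9
v_rel×d = (0)·(-8) − (-3)·(5) = 15
since m = R²·9 − 15²:  R² = (225 + 504) / 9 = 81
R = √81 = 9  ⇒  r_B = 9 − 6 = 3

rB=3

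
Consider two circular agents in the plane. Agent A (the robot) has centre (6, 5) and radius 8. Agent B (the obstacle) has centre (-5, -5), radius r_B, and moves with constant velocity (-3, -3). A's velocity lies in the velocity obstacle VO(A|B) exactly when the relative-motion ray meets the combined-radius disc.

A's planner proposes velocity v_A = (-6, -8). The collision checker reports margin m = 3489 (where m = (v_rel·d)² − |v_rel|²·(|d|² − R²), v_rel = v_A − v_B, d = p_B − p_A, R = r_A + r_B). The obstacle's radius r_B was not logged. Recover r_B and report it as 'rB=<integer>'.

m = 3489
d = (-11, -10);  v_rel = (-3, -5),  |v_rel|² = 34
v_rel×d = (-3)·(-10) − (-5)·(-11) = -25
since m = R²·34 − (-25)²:  R² = (625 + 3489) / 34 = 121
R = √121 = 11  ⇒  r_B = 11 − 8 = 3

rB=3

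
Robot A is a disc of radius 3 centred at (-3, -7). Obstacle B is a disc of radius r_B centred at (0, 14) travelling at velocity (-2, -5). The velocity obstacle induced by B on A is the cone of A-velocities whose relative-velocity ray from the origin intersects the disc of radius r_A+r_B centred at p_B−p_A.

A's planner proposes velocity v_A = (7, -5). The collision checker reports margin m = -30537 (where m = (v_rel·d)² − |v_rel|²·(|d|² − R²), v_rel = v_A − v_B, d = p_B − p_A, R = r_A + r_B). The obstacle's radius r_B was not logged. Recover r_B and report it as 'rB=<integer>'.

m = -30537
d = (3, 21);  v_rel = (9, 0),  |v_rel|² = 81
v_rel×d = (9)·(21) − (0)·(3) = 189
since m = R²·81 − 189²:  R² = (35721 + -30537) / 81 = 64
R = √64 = 8  ⇒  r_B = 8 − 3 = 5

rB=5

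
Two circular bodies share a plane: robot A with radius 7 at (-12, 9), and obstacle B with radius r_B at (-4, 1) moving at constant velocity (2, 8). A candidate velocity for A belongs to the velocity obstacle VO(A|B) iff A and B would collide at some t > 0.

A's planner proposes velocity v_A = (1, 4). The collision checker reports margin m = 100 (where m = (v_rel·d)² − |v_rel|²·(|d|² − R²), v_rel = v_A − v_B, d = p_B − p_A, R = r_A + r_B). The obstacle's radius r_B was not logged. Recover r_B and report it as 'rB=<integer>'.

m = 100
d = (8, -8);  v_rel = (-1, -4),  |v_rel|² = 17
v_rel×d = (-1)·(-8) − (-4)·(8) = 40
since m = R²·17 − 40²:  R² = (1600 + 100) / 17 = 100
R = √100 = 10  ⇒  r_B = 10 − 7 = 3

rB=3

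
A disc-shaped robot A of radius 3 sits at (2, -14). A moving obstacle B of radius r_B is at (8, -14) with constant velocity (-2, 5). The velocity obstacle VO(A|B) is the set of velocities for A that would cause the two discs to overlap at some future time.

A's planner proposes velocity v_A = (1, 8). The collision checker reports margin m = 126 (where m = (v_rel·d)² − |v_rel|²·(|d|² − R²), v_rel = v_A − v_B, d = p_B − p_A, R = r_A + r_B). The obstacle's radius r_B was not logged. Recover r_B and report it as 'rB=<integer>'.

m = 126
d = (6, 0);  v_rel = (3, 3),  |v_rel|² = 18
v_rel×d = (3)·(0) − (3)·(6) = -18
since m = R²·18 − (-18)²:  R² = (324 + 126) / 18 = 25
R = √25 = 5  ⇒  r_B = 5 − 3 = 2

rB=2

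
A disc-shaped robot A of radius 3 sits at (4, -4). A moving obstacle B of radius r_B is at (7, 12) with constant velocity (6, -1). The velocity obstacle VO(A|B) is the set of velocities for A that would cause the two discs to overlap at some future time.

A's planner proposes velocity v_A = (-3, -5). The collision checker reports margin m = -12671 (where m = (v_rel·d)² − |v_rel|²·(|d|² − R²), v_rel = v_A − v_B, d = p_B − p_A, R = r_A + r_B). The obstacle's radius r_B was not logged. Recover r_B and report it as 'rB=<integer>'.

m = -12671
d = (3, 16);  v_rel = (-9, -4),  |v_rel|² = 97
v_rel×d = (-9)·(16) − (-4)·(3) = -132
since m = R²·97 − (-132)²:  R² = (17424 + -12671) / 97 = 49
R = √49 = 7  ⇒  r_B = 7 − 3 = 4

rB=4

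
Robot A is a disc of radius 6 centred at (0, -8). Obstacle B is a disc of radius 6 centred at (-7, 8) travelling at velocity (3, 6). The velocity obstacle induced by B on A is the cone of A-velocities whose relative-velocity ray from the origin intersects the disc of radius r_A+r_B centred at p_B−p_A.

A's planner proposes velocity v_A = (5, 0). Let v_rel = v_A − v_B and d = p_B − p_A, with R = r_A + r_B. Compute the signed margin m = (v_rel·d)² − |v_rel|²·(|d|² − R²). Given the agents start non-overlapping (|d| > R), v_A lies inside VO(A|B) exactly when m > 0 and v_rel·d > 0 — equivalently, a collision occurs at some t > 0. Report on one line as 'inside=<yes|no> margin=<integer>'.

d = (-7, 16),  |d|² = 305;  R = 6+6 = 12,  c = 305−12² = 161
v_rel = (2, -6),  |v_rel|² = 40;  v_rel·d = (2)·(-7) + (-6)·(16) = -110
40·t² + 220·t + 161 = 0  ⇒  m = (-110)² − 40·161 = 5660
m = 5660 > 0,  v_rel·d = -110 < 0  ⇒  outside

inside=no margin=5660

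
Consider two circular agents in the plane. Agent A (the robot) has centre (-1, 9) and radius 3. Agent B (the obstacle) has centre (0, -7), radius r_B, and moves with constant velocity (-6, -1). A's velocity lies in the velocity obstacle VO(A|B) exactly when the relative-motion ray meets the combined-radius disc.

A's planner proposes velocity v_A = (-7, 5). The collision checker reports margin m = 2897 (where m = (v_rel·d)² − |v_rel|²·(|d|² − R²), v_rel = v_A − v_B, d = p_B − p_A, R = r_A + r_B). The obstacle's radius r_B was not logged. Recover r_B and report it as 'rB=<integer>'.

m = 2897
d = (1, -16);  v_rel = (-1, 6),  |v_rel|² = 37
v_rel×d = (-1)·(-16) − (6)·(1) = 10
since m = R²·37 − 10²:  R² = (100 + 2897) / 37 = 81
R = √81 = 9  ⇒  r_B = 9 − 3 = 6

rB=6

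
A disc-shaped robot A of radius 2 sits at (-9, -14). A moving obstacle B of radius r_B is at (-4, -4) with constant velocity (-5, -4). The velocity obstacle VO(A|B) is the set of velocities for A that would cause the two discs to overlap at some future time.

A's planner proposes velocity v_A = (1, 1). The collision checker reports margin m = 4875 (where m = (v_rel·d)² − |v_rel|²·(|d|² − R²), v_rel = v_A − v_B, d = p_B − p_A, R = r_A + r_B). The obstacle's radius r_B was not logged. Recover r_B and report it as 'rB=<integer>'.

m = 4875
d = (5, 10);  v_rel = (6, 5),  |v_rel|² = 61
v_rel×d = (6)·(10) − (5)·(5) = 35
since m = R²·61 − 35²:  R² = (1225 + 4875) / 61 = 100
R = √100 = 10  ⇒  r_B = 10 − 2 = 8

rB=8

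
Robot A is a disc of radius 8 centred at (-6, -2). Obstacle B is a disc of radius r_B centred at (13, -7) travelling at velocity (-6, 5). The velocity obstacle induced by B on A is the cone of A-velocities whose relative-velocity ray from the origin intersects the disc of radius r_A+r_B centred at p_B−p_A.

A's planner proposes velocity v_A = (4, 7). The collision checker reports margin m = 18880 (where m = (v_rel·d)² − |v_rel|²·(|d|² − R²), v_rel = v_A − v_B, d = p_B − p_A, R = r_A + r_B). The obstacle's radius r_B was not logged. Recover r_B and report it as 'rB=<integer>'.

m = 18880
d = (19, -5);  v_rel = (10, 2),  |v_rel|² = 104
v_rel×d = (10)·(-5) − (2)·(19) = -88
since m = R²·104 − (-88)²:  R² = (7744 + 18880) / 104 = 256
R = √256 = 16  ⇒  r_B = 16 − 8 = 8

rB=8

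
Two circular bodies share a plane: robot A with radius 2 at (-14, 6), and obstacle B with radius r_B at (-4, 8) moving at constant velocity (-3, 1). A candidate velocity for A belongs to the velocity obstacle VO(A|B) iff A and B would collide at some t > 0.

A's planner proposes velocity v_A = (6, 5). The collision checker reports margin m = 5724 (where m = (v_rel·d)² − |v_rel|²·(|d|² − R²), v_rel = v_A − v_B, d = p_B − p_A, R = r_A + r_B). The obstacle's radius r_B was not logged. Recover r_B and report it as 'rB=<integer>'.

m = 5724
d = (10, 2);  v_rel = (9, 4),  |v_rel|² = 97
v_rel×d = (9)·(2) − (4)·(10) = -22
since m = R²·97 − (-22)²:  R² = (484 + 5724) / 97 = 64
R = √64 = 8  ⇒  r_B = 8 − 2 = 6

rB=6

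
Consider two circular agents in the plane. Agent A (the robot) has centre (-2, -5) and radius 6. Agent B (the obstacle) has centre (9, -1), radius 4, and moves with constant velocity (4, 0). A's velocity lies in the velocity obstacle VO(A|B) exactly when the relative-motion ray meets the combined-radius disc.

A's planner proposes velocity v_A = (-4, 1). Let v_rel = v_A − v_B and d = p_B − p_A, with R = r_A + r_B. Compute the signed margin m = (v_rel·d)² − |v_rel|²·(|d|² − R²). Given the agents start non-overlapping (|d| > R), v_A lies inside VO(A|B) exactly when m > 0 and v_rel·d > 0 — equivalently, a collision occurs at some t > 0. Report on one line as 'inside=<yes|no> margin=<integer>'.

d = (11, 4),  |d|² = 137;  R = 6+4 = 10,  c = 137−10² = 37
v_rel = (-8, 1),  |v_rel|² = 65;  v_rel·d = (-8)·(11) + (1)·(4) = -84
65·t² + 168·t + 37 = 0  ⇒  m = (-84)² − 65·37 = 4651
m = 4651 > 0,  v_rel·d = -84 < 0  ⇒  outside

inside=no margin=4651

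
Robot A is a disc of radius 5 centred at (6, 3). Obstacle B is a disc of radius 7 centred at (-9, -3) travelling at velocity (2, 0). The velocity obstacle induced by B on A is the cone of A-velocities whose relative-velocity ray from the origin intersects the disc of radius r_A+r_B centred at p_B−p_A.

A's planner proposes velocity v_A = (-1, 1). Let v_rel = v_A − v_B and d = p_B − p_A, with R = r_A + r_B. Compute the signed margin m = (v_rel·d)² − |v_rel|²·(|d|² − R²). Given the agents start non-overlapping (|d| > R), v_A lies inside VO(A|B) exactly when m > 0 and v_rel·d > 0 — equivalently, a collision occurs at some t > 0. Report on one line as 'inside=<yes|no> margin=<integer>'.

d = (-15, -6),  |d|² = 261;  R = 5+7 = 12,  c = 261−12² = 117
v_rel = (-3, 1),  |v_rel|² = 10;  v_rel·d = (-3)·(-15) + (1)·(-6) = 39
10·t² − 78·t + 117 = 0  ⇒  m = 39² − 10·117 = 351
m = 351 > 0,  v_rel·d = 39 > 0  ⇒  inside

inside=yes margin=351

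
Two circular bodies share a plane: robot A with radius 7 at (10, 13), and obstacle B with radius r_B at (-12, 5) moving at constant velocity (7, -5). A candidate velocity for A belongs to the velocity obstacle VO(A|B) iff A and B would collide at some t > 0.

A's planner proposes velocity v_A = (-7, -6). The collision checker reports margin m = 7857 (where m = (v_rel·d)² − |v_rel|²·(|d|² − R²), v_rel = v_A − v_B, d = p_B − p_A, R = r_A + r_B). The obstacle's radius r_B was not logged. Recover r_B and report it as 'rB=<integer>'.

m = 7857
d = (-22, -8);  v_rel = (-14, -1),  |v_rel|² = 197
v_rel×d = (-14)·(-8) − (-1)·(-22) = 90
since m = R²·197 − 90²:  R² = (8100 + 7857) / 197 = 81
R = √81 = 9  ⇒  r_B = 9 − 7 = 2

rB=2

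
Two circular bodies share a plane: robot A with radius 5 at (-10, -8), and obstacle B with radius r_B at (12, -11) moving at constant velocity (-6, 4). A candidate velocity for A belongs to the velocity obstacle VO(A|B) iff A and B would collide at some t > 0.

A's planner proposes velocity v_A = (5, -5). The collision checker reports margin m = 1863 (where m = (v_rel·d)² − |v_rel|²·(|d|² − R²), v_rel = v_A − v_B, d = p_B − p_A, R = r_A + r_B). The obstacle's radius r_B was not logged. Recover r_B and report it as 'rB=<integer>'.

m = 1863
d = (22, -3);  v_rel = (11, -9),  |v_rel|² = 202
v_rel×d = (11)·(-3) − (-9)·(22) = 165
since m = R²·202 − 165²:  R² = (27225 + 1863) / 202 = 144
R = √144 = 12  ⇒  r_B = 12 − 5 = 7

rB=7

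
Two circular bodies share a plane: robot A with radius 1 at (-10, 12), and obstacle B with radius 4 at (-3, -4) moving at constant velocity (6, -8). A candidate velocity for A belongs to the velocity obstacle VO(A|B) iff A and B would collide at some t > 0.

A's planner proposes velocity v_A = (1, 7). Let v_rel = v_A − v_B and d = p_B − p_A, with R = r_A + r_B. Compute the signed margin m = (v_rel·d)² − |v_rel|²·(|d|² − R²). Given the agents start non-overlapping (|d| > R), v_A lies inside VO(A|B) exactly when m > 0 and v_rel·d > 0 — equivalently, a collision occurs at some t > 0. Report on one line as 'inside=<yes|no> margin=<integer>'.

d = (7, -16),  |d|² = 305;  R = 1+4 = 5,  c = 305−5² = 280
v_rel = (-5, 15),  |v_rel|² = 250;  v_rel·d = (-5)·(7) + (15)·(-16) = -275
250·t² + 550·t + 280 = 0  ⇒  m = (-275)² − 250·280 = 5625
m = 5625 > 0,  v_rel·d = -275 < 0  ⇒  outside

inside=no margin=5625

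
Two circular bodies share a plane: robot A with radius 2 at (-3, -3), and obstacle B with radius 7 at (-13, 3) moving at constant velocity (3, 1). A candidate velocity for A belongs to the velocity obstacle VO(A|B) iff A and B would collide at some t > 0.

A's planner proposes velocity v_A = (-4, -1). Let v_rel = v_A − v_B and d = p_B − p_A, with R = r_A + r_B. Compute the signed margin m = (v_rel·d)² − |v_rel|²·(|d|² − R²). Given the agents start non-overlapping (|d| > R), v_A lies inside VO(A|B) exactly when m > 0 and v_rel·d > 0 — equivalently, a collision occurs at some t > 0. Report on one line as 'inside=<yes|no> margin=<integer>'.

d = (-10, 6),  |d|² = 136;  R = 2+7 = 9,  c = 136−9² = 55
v_rel = (-7, -2),  |v_rel|² = 53;  v_rel·d = (-7)·(-10) + (-2)·(6) = 58
53·t² − 116·t + 55 = 0  ⇒  m = 58² − 53·55 = 449
m = 449 > 0,  v_rel·d = 58 > 0  ⇒  inside

inside=yes margin=449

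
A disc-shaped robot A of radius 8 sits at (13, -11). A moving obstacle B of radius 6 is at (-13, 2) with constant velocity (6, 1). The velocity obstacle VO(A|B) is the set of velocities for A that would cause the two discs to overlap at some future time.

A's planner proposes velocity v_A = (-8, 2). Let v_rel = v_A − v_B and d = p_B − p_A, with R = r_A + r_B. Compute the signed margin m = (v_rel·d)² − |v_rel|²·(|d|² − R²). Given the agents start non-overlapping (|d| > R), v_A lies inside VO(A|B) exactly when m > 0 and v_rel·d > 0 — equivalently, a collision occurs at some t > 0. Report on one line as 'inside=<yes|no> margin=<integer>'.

d = (-26, 13),  |d|² = 845;  R = 8+6 = 14,  c = 845−14² = 649
v_rel = (-14, 1),  |v_rel|² = 197;  v_rel·d = (-14)·(-26) + (1)·(13) = 377
197·t² − 754·t + 649 = 0  ⇒  m = 377² − 197·649 = 14276
m = 14276 > 0,  v_rel·d = 377 > 0  ⇒  inside

inside=yes margin=14276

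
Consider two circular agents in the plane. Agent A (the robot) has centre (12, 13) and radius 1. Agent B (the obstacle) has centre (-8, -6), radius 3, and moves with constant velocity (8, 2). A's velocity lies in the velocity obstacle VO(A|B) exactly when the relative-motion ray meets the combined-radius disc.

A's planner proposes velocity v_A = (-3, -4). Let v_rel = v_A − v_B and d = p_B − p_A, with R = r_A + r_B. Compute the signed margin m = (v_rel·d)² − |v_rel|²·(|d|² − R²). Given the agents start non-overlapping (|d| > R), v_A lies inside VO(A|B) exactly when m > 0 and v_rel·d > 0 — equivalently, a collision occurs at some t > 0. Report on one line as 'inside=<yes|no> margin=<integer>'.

d = (-20, -19),  |d|² = 761;  R = 1+3 = 4,  c = 761−4² = 745
v_rel = (-11, -6),  |v_rel|² = 157;  v_rel·d = (-11)·(-20) + (-6)·(-19) = 334
157·t² − 668·t + 745 = 0  ⇒  m = 334² − 157·745 = -5409
m = -5409 < 0,  v_rel·d = 334 > 0  ⇒  outside

inside=no margin=-5409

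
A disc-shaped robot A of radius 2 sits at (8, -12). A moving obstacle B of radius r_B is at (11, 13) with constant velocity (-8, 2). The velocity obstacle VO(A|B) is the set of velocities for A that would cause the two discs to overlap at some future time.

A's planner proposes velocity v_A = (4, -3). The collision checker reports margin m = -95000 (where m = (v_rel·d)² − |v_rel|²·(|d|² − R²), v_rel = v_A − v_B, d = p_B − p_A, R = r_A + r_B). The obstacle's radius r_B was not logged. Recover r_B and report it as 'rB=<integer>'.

m = -95000
d = (3, 25);  v_rel = (12, -5),  |v_rel|² = 169
v_rel×d = (12)·(25) − (-5)·(3) = 315
since m = R²·169 − 315²:  R² = (99225 + -95000) / 169 = 25
R = √25 = 5  ⇒  r_B = 5 − 2 = 3

rB=3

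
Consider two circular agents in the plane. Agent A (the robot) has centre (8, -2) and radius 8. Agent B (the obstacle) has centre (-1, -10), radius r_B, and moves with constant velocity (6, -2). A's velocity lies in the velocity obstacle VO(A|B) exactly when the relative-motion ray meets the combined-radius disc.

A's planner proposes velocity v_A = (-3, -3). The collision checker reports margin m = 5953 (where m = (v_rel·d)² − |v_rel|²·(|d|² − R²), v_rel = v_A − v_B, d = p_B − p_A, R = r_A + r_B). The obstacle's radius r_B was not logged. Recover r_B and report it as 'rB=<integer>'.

m = 5953
d = (-9, -8);  v_rel = (-9, -1),  |v_rel|² = 82
v_rel×d = (-9)·(-8) − (-1)·(-9) = 63
since m = R²·82 − 63²:  R² = (3969 + 5953) / 82 = 121
R = √121 = 11  ⇒  r_B = 11 − 8 = 3

rB=3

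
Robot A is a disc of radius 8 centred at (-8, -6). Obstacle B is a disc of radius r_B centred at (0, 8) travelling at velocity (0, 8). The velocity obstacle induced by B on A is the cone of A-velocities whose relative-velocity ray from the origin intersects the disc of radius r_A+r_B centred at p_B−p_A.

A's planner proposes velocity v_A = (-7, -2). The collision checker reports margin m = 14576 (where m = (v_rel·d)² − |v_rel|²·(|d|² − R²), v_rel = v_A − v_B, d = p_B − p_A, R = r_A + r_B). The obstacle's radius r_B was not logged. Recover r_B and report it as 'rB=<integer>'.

m = 14576
d = (8, 14);  v_rel = (-7, -10),  |v_rel|² = 149
v_rel×d = (-7)·(14) − (-10)·(8) = -18
since m = R²·149 − (-18)²:  R² = (324 + 14576) / 149 = 100
R = √100 = 10  ⇒  r_B = 10 − 8 = 2

rB=2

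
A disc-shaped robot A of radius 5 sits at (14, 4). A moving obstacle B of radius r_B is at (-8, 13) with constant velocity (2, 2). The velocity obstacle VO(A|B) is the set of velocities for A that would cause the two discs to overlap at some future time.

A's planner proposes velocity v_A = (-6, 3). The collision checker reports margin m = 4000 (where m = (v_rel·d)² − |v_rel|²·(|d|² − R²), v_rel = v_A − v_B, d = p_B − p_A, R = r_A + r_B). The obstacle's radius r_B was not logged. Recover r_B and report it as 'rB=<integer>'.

m = 4000
d = (-22, 9);  v_rel = (-8, 1),  |v_rel|² = 65
v_rel×d = (-8)·(9) − (1)·(-22) = -50
since m = R²·65 − (-50)²:  R² = (2500 + 4000) / 65 = 100
R = √100 = 10  ⇒  r_B = 10 − 5 = 5

rB=5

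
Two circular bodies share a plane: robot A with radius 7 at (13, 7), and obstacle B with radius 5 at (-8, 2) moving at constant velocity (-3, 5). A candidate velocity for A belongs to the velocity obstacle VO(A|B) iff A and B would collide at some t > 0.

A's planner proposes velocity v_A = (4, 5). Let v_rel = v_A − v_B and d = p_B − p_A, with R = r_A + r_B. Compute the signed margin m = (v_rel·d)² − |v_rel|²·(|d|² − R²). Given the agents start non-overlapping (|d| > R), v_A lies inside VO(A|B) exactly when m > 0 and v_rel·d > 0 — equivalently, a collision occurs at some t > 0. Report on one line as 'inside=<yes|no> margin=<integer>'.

d = (-21, -5),  |d|² = 466;  R = 7+5 = 12,  c = 466−12² = 322
v_rel = (7, 0),  |v_rel|² = 49;  v_rel·d = (7)·(-21) + (0)·(-5) = -147
49·t² + 294·t + 322 = 0  ⇒  m = (-147)² − 49·322 = 5831
m = 5831 > 0,  v_rel·d = -147 < 0  ⇒  outside

inside=no margin=5831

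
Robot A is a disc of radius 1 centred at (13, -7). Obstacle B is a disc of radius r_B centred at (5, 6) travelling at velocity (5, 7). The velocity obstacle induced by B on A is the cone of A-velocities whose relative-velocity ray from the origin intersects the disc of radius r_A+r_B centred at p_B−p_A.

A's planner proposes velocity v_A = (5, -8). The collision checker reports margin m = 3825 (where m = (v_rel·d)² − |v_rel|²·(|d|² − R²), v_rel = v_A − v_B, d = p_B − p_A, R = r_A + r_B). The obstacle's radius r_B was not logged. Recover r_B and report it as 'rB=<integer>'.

m = 3825
d = (-8, 13);  v_rel = (0, -15),  |v_rel|² = 225
v_rel×d = (0)·(13) − (-15)·(-8) = -120
since m = R²·225 − (-120)²:  R² = (14400 + 3825) / 225 = 81
R = √81 = 9  ⇒  r_B = 9 − 1 = 8

rB=8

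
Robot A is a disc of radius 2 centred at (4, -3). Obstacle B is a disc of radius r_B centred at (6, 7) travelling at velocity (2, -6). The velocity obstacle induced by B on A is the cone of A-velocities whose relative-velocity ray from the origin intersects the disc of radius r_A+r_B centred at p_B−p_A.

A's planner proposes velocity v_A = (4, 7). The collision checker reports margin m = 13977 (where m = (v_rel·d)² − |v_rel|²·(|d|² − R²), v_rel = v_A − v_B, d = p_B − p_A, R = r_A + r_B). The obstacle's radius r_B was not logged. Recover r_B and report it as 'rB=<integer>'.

m = 13977
d = (2, 10);  v_rel = (2, 13),  |v_rel|² = 173
v_rel×d = (2)·(10) − (13)·(2) = -6
since m = R²·173 − (-6)²:  R² = (36 + 13977) / 173 = 81
R = √81 = 9  ⇒  r_B = 9 − 2 = 7

rB=7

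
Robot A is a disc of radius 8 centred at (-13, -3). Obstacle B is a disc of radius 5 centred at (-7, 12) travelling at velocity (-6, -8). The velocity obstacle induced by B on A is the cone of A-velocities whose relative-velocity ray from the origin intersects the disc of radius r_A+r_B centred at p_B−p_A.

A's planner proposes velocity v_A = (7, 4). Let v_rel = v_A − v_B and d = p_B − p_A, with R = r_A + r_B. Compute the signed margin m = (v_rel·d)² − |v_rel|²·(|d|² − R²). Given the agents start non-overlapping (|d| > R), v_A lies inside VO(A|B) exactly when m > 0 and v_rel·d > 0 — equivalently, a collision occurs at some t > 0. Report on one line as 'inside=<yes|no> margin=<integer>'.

d = (6, 15),  |d|² = 261;  R = 8+5 = 13,  c = 261−13² = 92
v_rel = (13, 12),  |v_rel|² = 313;  v_rel·d = (13)·(6) + (12)·(15) = 258
313·t² − 516·t + 92 = 0  ⇒  m = 258² − 313·92 = 37768
m = 37768 > 0,  v_rel·d = 258 > 0  ⇒  inside

inside=yes margin=37768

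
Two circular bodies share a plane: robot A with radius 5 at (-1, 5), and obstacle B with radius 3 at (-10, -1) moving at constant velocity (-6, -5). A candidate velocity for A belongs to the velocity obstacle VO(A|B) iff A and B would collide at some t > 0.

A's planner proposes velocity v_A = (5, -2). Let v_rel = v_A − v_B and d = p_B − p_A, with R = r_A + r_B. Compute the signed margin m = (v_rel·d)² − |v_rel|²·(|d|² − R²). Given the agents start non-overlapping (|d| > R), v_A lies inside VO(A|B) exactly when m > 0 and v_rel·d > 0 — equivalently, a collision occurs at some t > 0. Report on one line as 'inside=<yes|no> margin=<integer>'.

d = (-9, -6),  |d|² = 117;  R = 5+3 = 8,  c = 117−8² = 53
v_rel = (11, 3),  |v_rel|² = 130;  v_rel·d = (11)·(-9) + (3)·(-6) = -117
130·t² + 234·t + 53 = 0  ⇒  m = (-117)² − 130·53 = 6799
m = 6799 > 0,  v_rel·d = -117 < 0  ⇒  outside

inside=no margin=6799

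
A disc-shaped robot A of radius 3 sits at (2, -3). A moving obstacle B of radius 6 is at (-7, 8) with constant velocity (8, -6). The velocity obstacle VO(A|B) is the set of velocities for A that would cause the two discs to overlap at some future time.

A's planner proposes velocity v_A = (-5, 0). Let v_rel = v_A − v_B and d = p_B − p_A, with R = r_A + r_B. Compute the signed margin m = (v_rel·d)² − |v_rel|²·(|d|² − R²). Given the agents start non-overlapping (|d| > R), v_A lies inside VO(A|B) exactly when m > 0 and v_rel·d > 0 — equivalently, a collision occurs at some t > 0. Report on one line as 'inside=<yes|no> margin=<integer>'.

d = (-9, 11),  |d|² = 202;  R = 3+6 = 9,  c = 202−9² = 121
v_rel = (-13, 6),  |v_rel|² = 205;  v_rel·d = (-13)·(-9) + (6)·(11) = 183
205·t² − 366·t + 121 = 0  ⇒  m = 183² − 205·121 = 8684
m = 8684 > 0,  v_rel·d = 183 > 0  ⇒  inside

inside=yes margin=8684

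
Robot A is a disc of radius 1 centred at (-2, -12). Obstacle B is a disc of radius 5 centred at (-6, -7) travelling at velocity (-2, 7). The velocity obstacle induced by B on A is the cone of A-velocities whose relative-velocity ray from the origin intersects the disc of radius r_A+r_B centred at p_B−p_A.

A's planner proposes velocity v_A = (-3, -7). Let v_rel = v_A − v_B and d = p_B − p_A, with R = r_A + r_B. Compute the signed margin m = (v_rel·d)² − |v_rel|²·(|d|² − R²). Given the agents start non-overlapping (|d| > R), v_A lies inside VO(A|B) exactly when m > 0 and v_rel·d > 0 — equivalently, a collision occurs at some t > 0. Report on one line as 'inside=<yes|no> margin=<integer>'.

d = (-4, 5),  |d|² = 41;  R = 1+5 = 6,  c = 41−6² = 5
v_rel = (-1, -14),  |v_rel|² = 197;  v_rel·d = (-1)·(-4) + (-14)·(5) = -66
197·t² + 132·t + 5 = 0  ⇒  m = (-66)² − 197·5 = 3371
m = 3371 > 0,  v_rel·d = -66 < 0  ⇒  outside

inside=no margin=3371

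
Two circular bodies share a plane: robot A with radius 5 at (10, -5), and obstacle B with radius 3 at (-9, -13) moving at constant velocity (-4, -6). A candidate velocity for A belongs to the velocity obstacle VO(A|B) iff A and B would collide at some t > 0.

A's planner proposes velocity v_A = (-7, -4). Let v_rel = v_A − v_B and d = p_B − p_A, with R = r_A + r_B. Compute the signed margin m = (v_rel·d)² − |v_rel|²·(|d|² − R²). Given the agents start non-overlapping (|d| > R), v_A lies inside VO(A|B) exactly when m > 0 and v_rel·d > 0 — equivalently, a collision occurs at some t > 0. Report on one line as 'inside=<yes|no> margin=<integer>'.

d = (-19, -8),  |d|² = 425;  R = 5+3 = 8,  c = 425−8² = 361
v_rel = (-3, 2),  |v_rel|² = 13;  v_rel·d = (-3)·(-19) + (2)·(-8) = 41
13·t² − 82·t + 361 = 0  ⇒  m = 41² − 13·361 = -3012
m = -3012 < 0,  v_rel·d = 41 > 0  ⇒  outside

inside=no margin=-3012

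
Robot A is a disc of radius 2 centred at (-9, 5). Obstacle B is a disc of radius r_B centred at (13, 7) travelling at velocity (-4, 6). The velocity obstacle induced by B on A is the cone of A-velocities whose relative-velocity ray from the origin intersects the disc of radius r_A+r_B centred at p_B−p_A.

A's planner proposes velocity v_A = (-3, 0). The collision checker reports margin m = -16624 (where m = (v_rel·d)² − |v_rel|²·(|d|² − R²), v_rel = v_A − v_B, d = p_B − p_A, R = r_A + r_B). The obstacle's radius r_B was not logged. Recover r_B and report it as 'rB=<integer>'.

m = -16624
d = (22, 2);  v_rel = (1, -6),  |v_rel|² = 37
v_rel×d = (1)·(2) − (-6)·(22) = 134
since m = R²·37 − 134²:  R² = (17956 + -16624) / 37 = 36
R = √36 = 6  ⇒  r_B = 6 − 2 = 4

rB=4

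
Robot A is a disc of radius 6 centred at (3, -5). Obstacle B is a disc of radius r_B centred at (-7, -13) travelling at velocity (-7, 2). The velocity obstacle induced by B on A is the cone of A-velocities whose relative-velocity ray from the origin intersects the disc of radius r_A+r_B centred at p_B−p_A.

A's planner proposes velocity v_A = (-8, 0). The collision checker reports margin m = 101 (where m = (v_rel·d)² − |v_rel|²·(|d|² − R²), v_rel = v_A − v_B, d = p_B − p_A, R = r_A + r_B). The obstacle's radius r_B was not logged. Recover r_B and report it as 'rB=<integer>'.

m = 101
d = (-10, -8);  v_rel = (-1, -2),  |v_rel|² = 5
v_rel×d = (-1)·(-8) − (-2)·(-10) = -12
since m = R²·5 − (-12)²:  R² = (144 + 101) / 5 = 49
R = √49 = 7  ⇒  r_B = 7 − 6 = 1

rB=1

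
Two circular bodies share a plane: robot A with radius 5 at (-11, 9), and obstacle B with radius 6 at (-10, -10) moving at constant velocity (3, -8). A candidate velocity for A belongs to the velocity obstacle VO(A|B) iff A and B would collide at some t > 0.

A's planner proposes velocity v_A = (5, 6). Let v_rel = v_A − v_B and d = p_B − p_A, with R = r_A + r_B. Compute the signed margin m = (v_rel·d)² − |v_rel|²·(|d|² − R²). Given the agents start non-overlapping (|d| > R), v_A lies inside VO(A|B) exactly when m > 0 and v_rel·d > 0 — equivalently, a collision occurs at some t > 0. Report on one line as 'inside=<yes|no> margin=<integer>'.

d = (1, -19),  |d|² = 362;  R = 5+6 = 11,  c = 362−11² = 241
v_rel = (2, 14),  |v_rel|² = 200;  v_rel·d = (2)·(1) + (14)·(-19) = -264
200·t² + 528·t + 241 = 0  ⇒  m = (-264)² − 200·241 = 21496
m = 21496 > 0,  v_rel·d = -264 < 0  ⇒  outside

inside=no margin=21496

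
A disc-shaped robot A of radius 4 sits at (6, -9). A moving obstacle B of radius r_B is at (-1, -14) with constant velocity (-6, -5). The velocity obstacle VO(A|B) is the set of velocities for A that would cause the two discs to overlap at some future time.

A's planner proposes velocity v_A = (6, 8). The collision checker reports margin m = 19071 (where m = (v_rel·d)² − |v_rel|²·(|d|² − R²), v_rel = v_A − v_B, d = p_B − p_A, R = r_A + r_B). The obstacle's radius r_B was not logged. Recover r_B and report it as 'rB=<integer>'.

m = 19071
d = (-7, -5);  v_rel = (12, 13),  |v_rel|² = 313
v_rel×d = (12)·(-5) − (13)·(-7) = 31
since m = R²·313 − 31²:  R² = (961 + 19071) / 313 = 64
R = √64 = 8  ⇒  r_B = 8 − 4 = 4

rB=4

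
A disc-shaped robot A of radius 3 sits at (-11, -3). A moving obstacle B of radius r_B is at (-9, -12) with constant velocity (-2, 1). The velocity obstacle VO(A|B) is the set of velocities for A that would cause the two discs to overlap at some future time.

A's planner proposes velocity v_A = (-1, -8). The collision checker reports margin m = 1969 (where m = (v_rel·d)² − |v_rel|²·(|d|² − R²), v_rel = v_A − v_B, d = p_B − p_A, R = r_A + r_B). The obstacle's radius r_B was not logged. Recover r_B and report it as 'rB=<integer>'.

m = 1969
d = (2, -9);  v_rel = (1, -9),  |v_rel|² = 82
v_rel×d = (1)·(-9) − (-9)·(2) = 9
since m = R²·82 − 9²:  R² = (81 + 1969) / 82 = 25
R = √25 = 5  ⇒  r_B = 5 − 3 = 2

rB=2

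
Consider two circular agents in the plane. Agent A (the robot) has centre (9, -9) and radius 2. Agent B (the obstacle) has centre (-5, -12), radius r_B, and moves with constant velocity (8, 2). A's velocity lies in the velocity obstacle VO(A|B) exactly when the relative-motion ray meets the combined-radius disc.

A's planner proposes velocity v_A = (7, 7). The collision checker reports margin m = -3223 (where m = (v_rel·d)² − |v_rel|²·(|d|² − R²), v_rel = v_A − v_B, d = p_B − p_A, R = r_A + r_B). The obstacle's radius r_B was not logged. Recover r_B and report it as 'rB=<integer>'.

m = -3223
d = (-14, -3);  v_rel = (-1, 5),  |v_rel|² = 26
v_rel×d = (-1)·(-3) − (5)·(-14) = 73
since m = R²·26 − 73²:  R² = (5329 + -3223) / 26 = 81
R = √81 = 9  ⇒  r_B = 9 − 2 = 7

rB=7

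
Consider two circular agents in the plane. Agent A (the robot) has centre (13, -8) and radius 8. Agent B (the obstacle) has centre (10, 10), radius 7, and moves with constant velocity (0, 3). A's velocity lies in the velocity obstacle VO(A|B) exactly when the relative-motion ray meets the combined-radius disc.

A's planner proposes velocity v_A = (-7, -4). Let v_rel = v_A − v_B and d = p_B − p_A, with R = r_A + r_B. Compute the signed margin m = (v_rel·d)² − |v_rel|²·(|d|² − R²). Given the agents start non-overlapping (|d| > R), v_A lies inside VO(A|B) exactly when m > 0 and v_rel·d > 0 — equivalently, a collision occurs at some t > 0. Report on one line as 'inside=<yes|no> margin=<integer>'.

d = (-3, 18),  |d|² = 333;  R = 8+7 = 15,  c = 333−15² = 108
v_rel = (-7, -7),  |v_rel|² = 98;  v_rel·d = (-7)·(-3) + (-7)·(18) = -105
98·t² + 210·t + 108 = 0  ⇒  m = (-105)² − 98·108 = 441
m = 441 > 0,  v_rel·d = -105 < 0  ⇒  outside

inside=no margin=441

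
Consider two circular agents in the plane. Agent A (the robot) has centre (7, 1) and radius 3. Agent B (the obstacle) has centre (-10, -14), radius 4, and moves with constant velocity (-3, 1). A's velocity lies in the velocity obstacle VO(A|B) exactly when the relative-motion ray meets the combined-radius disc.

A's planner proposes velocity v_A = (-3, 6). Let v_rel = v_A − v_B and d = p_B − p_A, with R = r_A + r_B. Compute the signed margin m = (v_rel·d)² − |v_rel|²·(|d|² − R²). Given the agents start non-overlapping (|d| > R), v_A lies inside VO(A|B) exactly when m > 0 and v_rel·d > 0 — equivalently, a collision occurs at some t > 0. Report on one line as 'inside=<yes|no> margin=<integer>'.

d = (-17, -15),  |d|² = 514;  R = 3+4 = 7,  c = 514−7² = 465
v_rel = (0, 5),  |v_rel|² = 25;  v_rel·d = (0)·(-17) + (5)·(-15) = -75
25·t² + 150·t + 465 = 0  ⇒  m = (-75)² − 25·465 = -6000
m = -6000 < 0,  v_rel·d = -75 < 0  ⇒  outside

inside=no margin=-6000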